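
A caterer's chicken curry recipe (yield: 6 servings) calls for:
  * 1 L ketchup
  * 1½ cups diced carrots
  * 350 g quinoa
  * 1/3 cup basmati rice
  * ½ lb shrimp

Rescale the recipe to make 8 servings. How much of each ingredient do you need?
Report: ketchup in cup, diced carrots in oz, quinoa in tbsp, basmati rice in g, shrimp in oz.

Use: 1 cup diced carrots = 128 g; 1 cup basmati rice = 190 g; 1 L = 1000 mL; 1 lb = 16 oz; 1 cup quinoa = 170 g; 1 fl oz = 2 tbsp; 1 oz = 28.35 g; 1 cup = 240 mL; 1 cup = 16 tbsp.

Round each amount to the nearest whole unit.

Scaling factor: 8/6 = 4/3.
ketchup: 1 L × 4/3 × 1000 mL/L ÷ 240 mL/cup ≈ 6 cup
diced carrots: 1.5 cup × 4/3 × 128 g/cup ÷ 28.35 g/oz ≈ 9 oz
quinoa: 350 g × 4/3 ÷ 170 g/cup × 16 tbsp/cup ≈ 44 tbsp
basmati rice: 1/3 cup × 4/3 × 190 g/cup ≈ 84 g
shrimp: 0.5 lb × 4/3 × 16 oz/lb ≈ 11 oz

ketchup: 6 cup; diced carrots: 9 oz; quinoa: 44 tbsp; basmati rice: 84 g; shrimp: 11 oz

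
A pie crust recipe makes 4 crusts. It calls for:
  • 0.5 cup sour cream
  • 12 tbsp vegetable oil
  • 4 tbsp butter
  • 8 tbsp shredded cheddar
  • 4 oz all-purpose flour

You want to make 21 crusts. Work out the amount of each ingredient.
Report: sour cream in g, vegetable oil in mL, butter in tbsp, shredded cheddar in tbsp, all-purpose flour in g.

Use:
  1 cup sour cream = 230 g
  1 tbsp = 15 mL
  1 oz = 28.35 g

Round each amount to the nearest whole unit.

sour cream: 604 g; vegetable oil: 945 mL; butter: 21 tbsp; shredded cheddar: 42 tbsp; all-purpose flour: 595 g

Scaling factor: 21/4 = 5.25.
sour cream: 0.5 cup × 21/4 × 230 g/cup ≈ 604 g
vegetable oil: 12 tbsp × 21/4 × 15 mL/tbsp = 945 mL
butter: 4 tbsp × 21/4 = 21 tbsp
shredded cheddar: 8 tbsp × 21/4 = 42 tbsp
all-purpose flour: 4 oz × 21/4 × 28.35 g/oz ≈ 595 g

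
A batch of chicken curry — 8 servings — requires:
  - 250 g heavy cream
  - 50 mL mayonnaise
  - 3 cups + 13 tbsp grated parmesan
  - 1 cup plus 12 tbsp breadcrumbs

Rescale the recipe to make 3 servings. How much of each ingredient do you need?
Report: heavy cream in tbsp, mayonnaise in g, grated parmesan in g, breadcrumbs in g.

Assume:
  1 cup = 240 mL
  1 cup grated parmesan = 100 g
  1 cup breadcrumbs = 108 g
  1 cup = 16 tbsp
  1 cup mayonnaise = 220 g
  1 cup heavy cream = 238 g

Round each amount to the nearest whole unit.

Scaling factor: 3/8 = 0.375.
heavy cream: 250 g × 3/8 ÷ 238 g/cup × 16 tbsp/cup ≈ 6 tbsp
mayonnaise: 50 mL × 3/8 ÷ 240 mL/cup × 220 g/cup ≈ 17 g
grated parmesan: (3 cup + 13 tbsp = 3.8125 cup) × 3/8 × 100 g/cup ≈ 143 g
breadcrumbs: (1 cup + 12 tbsp = 1.75 cup) × 3/8 × 108 g/cup ≈ 71 g

heavy cream: 6 tbsp; mayonnaise: 17 g; grated parmesan: 143 g; breadcrumbs: 71 g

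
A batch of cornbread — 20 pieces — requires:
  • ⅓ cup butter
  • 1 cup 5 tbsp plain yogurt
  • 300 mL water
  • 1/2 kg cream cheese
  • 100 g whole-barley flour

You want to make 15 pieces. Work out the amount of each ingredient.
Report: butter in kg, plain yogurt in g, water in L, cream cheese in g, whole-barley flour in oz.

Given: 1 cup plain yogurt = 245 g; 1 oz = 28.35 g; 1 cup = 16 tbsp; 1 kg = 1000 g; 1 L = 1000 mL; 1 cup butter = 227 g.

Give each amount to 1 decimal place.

butter: 0.1 kg; plain yogurt: 241.2 g; water: 0.2 L; cream cheese: 375.0 g; whole-barley flour: 2.6 oz

Scaling factor: 15/20 = 3/4 = 0.75.
butter: 1/3 cup × 3/4 × 227 g/cup ÷ 1000 g/kg ≈ 0.1 kg
plain yogurt: (1 cup + 5 tbsp = 1.3125 cup) × 3/4 × 245 g/cup ≈ 241.2 g
water: 300 mL × 3/4 ÷ 1000 mL/L ≈ 0.2 L
cream cheese: 0.5 kg × 3/4 × 1000 g/kg = 375.0 g
whole-barley flour: 100 g × 3/4 ÷ 28.35 g/oz ≈ 2.6 oz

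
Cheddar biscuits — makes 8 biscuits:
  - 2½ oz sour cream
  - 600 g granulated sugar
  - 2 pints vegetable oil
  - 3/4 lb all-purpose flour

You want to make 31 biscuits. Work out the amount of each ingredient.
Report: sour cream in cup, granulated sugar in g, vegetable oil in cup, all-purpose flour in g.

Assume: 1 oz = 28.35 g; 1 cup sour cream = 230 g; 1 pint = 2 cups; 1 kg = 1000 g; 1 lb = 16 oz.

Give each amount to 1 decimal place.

sour cream: 1.2 cup; granulated sugar: 2325.0 g; vegetable oil: 15.5 cup; all-purpose flour: 1318.3 g

Scaling factor: 31/8 = 3.875.
sour cream: 2.5 oz × 31/8 × 28.35 g/oz ÷ 230 g/cup ≈ 1.2 cup
granulated sugar: 600 g × 31/8 = 2325.0 g
vegetable oil: 2 pint × 31/8 × 2 cup/pint = 15.5 cup
all-purpose flour: 0.75 lb × 31/8 × 16 oz/lb × 28.35 g/oz ≈ 1318.3 g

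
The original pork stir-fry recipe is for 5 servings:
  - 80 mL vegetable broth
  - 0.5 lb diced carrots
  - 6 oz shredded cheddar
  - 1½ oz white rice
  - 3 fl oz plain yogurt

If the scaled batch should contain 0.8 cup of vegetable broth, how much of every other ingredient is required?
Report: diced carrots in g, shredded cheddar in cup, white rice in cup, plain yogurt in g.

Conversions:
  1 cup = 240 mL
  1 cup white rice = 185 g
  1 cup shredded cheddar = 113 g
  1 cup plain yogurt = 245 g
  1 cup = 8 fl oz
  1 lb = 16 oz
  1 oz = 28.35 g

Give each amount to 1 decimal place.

The original recipe has 1/3 cup of vegetable broth, so the scaling factor is 0.8 ÷ 1/3 = 12/5 = 2.4.
diced carrots: 0.5 lb × 12/5 × 16 oz/lb × 28.35 g/oz ≈ 544.3 g
shredded cheddar: 6 oz × 12/5 × 28.35 g/oz ÷ 113 g/cup ≈ 3.6 cup
white rice: 1.5 oz × 12/5 × 28.35 g/oz ÷ 185 g/cup ≈ 0.6 cup
plain yogurt: 3 fl oz × 12/5 ÷ 8 fl oz/cup × 245 g/cup = 220.5 g

diced carrots: 544.3 g; shredded cheddar: 3.6 cup; white rice: 0.6 cup; plain yogurt: 220.5 g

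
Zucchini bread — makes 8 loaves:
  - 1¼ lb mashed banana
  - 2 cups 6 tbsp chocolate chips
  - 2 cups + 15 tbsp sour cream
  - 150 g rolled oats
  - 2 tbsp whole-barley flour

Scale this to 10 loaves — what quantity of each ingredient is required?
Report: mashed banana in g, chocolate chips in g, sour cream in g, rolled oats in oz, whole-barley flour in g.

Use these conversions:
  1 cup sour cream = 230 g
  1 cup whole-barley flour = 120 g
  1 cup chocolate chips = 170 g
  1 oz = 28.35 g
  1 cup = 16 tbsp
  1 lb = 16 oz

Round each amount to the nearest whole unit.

Scaling factor: 10/8 = 5/4 = 1.25.
mashed banana: 1.25 lb × 5/4 × 16 oz/lb × 28.35 g/oz ≈ 709 g
chocolate chips: (2 cup + 6 tbsp = 2.375 cup) × 5/4 × 170 g/cup ≈ 505 g
sour cream: (2 cup + 15 tbsp = 2.9375 cup) × 5/4 × 230 g/cup ≈ 845 g
rolled oats: 150 g × 5/4 ÷ 28.35 g/oz ≈ 7 oz
whole-barley flour: 2 tbsp × 5/4 ÷ 16 tbsp/cup × 120 g/cup ≈ 19 g

mashed banana: 709 g; chocolate chips: 505 g; sour cream: 845 g; rolled oats: 7 oz; whole-barley flour: 19 g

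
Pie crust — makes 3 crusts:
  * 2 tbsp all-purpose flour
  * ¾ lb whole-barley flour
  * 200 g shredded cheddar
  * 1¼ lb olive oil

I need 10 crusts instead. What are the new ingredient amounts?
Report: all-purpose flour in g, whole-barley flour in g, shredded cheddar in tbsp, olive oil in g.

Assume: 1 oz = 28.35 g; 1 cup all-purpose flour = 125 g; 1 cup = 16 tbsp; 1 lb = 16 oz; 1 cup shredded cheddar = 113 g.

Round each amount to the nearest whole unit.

all-purpose flour: 52 g; whole-barley flour: 1134 g; shredded cheddar: 94 tbsp; olive oil: 1890 g

Scaling factor: 10/3.
all-purpose flour: 2 tbsp × 10/3 ÷ 16 tbsp/cup × 125 g/cup ≈ 52 g
whole-barley flour: 0.75 lb × 10/3 × 16 oz/lb × 28.35 g/oz = 1134 g
shredded cheddar: 200 g × 10/3 ÷ 113 g/cup × 16 tbsp/cup ≈ 94 tbsp
olive oil: 1.25 lb × 10/3 × 16 oz/lb × 28.35 g/oz = 1890 g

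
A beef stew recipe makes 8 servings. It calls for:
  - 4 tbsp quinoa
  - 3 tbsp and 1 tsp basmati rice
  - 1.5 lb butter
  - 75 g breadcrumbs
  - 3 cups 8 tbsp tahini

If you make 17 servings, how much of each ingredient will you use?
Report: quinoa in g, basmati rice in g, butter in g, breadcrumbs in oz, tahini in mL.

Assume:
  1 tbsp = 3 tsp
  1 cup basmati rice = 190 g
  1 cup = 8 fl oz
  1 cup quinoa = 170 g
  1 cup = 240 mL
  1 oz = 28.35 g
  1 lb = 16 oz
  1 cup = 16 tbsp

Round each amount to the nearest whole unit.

Scaling factor: 17/8 = 2.125.
quinoa: 4 tbsp × 17/8 ÷ 16 tbsp/cup × 170 g/cup ≈ 90 g
basmati rice: (3 tbsp + 1 tsp = 10/3 tbsp) × 17/8 ÷ 16 tbsp/cup × 190 g/cup ≈ 84 g
butter: 1.5 lb × 17/8 × 16 oz/lb × 28.35 g/oz ≈ 1446 g
breadcrumbs: 75 g × 17/8 ÷ 28.35 g/oz ≈ 6 oz
tahini: (3 cup + 8 tbsp = 3.5 cup) × 17/8 × 240 mL/cup = 1785 mL

quinoa: 90 g; basmati rice: 84 g; butter: 1446 g; breadcrumbs: 6 oz; tahini: 1785 mL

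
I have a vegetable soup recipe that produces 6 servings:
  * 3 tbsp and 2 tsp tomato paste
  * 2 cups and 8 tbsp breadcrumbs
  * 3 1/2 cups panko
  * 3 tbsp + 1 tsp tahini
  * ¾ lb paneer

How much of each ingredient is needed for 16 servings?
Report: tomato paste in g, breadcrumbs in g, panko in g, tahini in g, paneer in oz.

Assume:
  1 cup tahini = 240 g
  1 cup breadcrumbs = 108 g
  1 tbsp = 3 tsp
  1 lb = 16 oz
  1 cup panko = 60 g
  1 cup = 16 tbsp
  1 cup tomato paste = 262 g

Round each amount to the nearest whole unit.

Scaling factor: 16/6 = 8/3.
tomato paste: (3 tbsp + 2 tsp = 11/3 tbsp) × 8/3 ÷ 16 tbsp/cup × 262 g/cup ≈ 160 g
breadcrumbs: (2 cup + 8 tbsp = 2.5 cup) × 8/3 × 108 g/cup = 720 g
panko: 3.5 cup × 8/3 × 60 g/cup = 560 g
tahini: (3 tbsp + 1 tsp = 10/3 tbsp) × 8/3 ÷ 16 tbsp/cup × 240 g/cup ≈ 133 g
paneer: 0.75 lb × 8/3 × 16 oz/lb = 32 oz

tomato paste: 160 g; breadcrumbs: 720 g; panko: 560 g; tahini: 133 g; paneer: 32 oz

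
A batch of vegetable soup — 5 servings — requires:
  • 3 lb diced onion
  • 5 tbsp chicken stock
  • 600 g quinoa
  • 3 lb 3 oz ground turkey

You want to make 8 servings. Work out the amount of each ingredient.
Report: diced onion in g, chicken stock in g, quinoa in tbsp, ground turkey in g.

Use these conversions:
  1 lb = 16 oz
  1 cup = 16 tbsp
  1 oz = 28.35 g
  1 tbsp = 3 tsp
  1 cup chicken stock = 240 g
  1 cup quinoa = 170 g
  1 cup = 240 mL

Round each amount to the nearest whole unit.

diced onion: 2177 g; chicken stock: 120 g; quinoa: 90 tbsp; ground turkey: 2313 g

Scaling factor: 8/5 = 1.6.
diced onion: 3 lb × 8/5 × 16 oz/lb × 28.35 g/oz ≈ 2177 g
chicken stock: 5 tbsp × 8/5 ÷ 16 tbsp/cup × 240 g/cup = 120 g
quinoa: 600 g × 8/5 ÷ 170 g/cup × 16 tbsp/cup ≈ 90 tbsp
ground turkey: (3 lb + 3 oz = 3.1875 lb) × 8/5 × 16 oz/lb × 28.35 g/oz ≈ 2313 g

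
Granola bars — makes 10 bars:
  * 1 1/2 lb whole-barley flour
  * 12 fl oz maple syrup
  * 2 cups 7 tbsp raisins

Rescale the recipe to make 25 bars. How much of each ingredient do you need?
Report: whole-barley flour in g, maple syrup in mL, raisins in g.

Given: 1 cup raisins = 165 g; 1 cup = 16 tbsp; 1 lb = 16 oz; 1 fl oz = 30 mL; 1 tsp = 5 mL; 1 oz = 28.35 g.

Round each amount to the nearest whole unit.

whole-barley flour: 1701 g; maple syrup: 900 mL; raisins: 1005 g

Scaling factor: 25/10 = 5/2 = 2.5.
whole-barley flour: 1.5 lb × 5/2 × 16 oz/lb × 28.35 g/oz = 1701 g
maple syrup: 12 fl oz × 5/2 × 30 mL/fl oz = 900 mL
raisins: (2 cup + 7 tbsp = 2.4375 cup) × 5/2 × 165 g/cup ≈ 1005 g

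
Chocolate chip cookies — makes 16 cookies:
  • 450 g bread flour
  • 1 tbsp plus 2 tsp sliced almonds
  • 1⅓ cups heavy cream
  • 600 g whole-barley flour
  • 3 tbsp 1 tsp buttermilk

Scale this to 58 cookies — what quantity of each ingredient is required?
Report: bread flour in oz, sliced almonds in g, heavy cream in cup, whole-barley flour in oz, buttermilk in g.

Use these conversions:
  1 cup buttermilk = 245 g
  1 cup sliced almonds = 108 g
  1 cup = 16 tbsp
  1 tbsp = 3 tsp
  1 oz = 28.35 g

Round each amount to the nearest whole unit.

bread flour: 58 oz; sliced almonds: 41 g; heavy cream: 5 cup; whole-barley flour: 77 oz; buttermilk: 185 g

Scaling factor: 58/16 = 29/8 = 3.625.
bread flour: 450 g × 29/8 ÷ 28.35 g/oz ≈ 58 oz
sliced almonds: (1 tbsp + 2 tsp = 5/3 tbsp) × 29/8 ÷ 16 tbsp/cup × 108 g/cup ≈ 41 g
heavy cream: 4/3 cup × 29/8 ≈ 5 cup
whole-barley flour: 600 g × 29/8 ÷ 28.35 g/oz ≈ 77 oz
buttermilk: (3 tbsp + 1 tsp = 10/3 tbsp) × 29/8 ÷ 16 tbsp/cup × 245 g/cup ≈ 185 g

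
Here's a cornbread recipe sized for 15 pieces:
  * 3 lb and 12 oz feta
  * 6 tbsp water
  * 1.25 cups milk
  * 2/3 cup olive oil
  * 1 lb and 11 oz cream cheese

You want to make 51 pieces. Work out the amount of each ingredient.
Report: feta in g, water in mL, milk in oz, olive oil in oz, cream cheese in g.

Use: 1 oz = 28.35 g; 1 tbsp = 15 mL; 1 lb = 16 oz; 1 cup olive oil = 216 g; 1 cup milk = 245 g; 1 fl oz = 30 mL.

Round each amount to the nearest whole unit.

feta: 5783 g; water: 306 mL; milk: 37 oz; olive oil: 17 oz; cream cheese: 2603 g

Scaling factor: 51/15 = 17/5 = 3.4.
feta: (3 lb + 12 oz = 3.75 lb) × 17/5 × 16 oz/lb × 28.35 g/oz ≈ 5783 g
water: 6 tbsp × 17/5 × 15 mL/tbsp = 306 mL
milk: 1.25 cup × 17/5 × 245 g/cup ÷ 28.35 g/oz ≈ 37 oz
olive oil: 2/3 cup × 17/5 × 216 g/cup ÷ 28.35 g/oz ≈ 17 oz
cream cheese: (1 lb + 11 oz = 1.6875 lb) × 17/5 × 16 oz/lb × 28.35 g/oz ≈ 2603 g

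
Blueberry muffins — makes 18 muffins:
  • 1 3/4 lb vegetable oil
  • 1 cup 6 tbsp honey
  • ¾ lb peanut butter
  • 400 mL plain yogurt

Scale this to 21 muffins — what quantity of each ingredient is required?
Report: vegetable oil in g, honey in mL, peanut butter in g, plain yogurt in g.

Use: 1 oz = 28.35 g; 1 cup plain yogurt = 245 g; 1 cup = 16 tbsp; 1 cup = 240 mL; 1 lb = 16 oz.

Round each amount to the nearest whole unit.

Scaling factor: 21/18 = 7/6.
vegetable oil: 1.75 lb × 7/6 × 16 oz/lb × 28.35 g/oz ≈ 926 g
honey: (1 cup + 6 tbsp = 1.375 cup) × 7/6 × 240 mL/cup = 385 mL
peanut butter: 0.75 lb × 7/6 × 16 oz/lb × 28.35 g/oz ≈ 397 g
plain yogurt: 400 mL × 7/6 ÷ 240 mL/cup × 245 g/cup ≈ 476 g

vegetable oil: 926 g; honey: 385 mL; peanut butter: 397 g; plain yogurt: 476 g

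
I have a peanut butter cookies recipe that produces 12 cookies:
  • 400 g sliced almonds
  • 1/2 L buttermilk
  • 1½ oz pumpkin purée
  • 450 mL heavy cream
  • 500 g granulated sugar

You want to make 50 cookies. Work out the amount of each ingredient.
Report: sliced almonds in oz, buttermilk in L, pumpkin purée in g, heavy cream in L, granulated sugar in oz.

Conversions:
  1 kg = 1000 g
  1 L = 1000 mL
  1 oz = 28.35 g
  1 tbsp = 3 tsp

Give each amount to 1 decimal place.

sliced almonds: 58.8 oz; buttermilk: 2.1 L; pumpkin purée: 177.2 g; heavy cream: 1.9 L; granulated sugar: 73.5 oz

Scaling factor: 50/12 = 25/6.
sliced almonds: 400 g × 25/6 ÷ 28.35 g/oz ≈ 58.8 oz
buttermilk: 0.5 L × 25/6 ≈ 2.1 L
pumpkin purée: 1.5 oz × 25/6 × 28.35 g/oz ≈ 177.2 g
heavy cream: 450 mL × 25/6 ÷ 1000 mL/L ≈ 1.9 L
granulated sugar: 500 g × 25/6 ÷ 28.35 g/oz ≈ 73.5 oz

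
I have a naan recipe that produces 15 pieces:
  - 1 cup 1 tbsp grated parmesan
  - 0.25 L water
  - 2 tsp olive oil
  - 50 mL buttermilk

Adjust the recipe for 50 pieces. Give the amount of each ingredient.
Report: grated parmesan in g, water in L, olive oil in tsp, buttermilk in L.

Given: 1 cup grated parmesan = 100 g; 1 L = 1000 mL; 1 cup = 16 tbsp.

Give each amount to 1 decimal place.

Scaling factor: 50/15 = 10/3.
grated parmesan: (1 cup + 1 tbsp = 1.0625 cup) × 10/3 × 100 g/cup ≈ 354.2 g
water: 0.25 L × 10/3 ≈ 0.8 L
olive oil: 2 tsp × 10/3 ≈ 6.7 tsp
buttermilk: 50 mL × 10/3 ÷ 1000 mL/L ≈ 0.2 L

grated parmesan: 354.2 g; water: 0.8 L; olive oil: 6.7 tsp; buttermilk: 0.2 L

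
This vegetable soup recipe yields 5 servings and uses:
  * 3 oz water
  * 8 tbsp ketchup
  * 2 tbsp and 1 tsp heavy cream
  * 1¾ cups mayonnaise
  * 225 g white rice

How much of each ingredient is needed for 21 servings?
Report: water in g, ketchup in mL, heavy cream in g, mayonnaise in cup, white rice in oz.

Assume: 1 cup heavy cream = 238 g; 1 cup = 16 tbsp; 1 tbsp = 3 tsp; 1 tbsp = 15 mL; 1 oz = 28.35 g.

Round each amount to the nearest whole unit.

Scaling factor: 21/5 = 4.2.
water: 3 oz × 21/5 × 28.35 g/oz ≈ 357 g
ketchup: 8 tbsp × 21/5 × 15 mL/tbsp = 504 mL
heavy cream: (2 tbsp + 1 tsp = 7/3 tbsp) × 21/5 ÷ 16 tbsp/cup × 238 g/cup ≈ 146 g
mayonnaise: 1.75 cup × 21/5 ≈ 7 cup
white rice: 225 g × 21/5 ÷ 28.35 g/oz ≈ 33 oz

water: 357 g; ketchup: 504 mL; heavy cream: 146 g; mayonnaise: 7 cup; white rice: 33 oz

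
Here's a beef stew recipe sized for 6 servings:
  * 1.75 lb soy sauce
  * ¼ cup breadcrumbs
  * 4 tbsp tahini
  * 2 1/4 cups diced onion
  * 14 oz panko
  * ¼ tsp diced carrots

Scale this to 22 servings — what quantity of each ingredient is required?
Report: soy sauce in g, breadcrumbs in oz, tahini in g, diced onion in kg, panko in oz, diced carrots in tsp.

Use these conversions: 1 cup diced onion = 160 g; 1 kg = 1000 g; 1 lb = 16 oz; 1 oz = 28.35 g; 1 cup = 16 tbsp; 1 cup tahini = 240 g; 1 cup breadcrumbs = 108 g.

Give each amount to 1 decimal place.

soy sauce: 2910.6 g; breadcrumbs: 3.5 oz; tahini: 220.0 g; diced onion: 1.3 kg; panko: 51.3 oz; diced carrots: 0.9 tsp

Scaling factor: 22/6 = 11/3.
soy sauce: 1.75 lb × 11/3 × 16 oz/lb × 28.35 g/oz = 2910.6 g
breadcrumbs: 0.25 cup × 11/3 × 108 g/cup ÷ 28.35 g/oz ≈ 3.5 oz
tahini: 4 tbsp × 11/3 ÷ 16 tbsp/cup × 240 g/cup = 220.0 g
diced onion: 2.25 cup × 11/3 × 160 g/cup ÷ 1000 g/kg ≈ 1.3 kg
panko: 14 oz × 11/3 ≈ 51.3 oz
diced carrots: 0.25 tsp × 11/3 ≈ 0.9 tsp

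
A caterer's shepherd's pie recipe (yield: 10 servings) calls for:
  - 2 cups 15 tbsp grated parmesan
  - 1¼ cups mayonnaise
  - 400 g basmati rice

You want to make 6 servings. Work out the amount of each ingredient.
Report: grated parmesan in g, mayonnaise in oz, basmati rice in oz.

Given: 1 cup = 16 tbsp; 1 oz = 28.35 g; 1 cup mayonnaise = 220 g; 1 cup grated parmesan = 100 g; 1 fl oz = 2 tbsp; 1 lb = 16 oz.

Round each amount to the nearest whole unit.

Scaling factor: 6/10 = 3/5 = 0.6.
grated parmesan: (2 cup + 15 tbsp = 2.9375 cup) × 3/5 × 100 g/cup ≈ 176 g
mayonnaise: 1.25 cup × 3/5 × 220 g/cup ÷ 28.35 g/oz ≈ 6 oz
basmati rice: 400 g × 3/5 ÷ 28.35 g/oz ≈ 8 oz

grated parmesan: 176 g; mayonnaise: 6 oz; basmati rice: 8 oz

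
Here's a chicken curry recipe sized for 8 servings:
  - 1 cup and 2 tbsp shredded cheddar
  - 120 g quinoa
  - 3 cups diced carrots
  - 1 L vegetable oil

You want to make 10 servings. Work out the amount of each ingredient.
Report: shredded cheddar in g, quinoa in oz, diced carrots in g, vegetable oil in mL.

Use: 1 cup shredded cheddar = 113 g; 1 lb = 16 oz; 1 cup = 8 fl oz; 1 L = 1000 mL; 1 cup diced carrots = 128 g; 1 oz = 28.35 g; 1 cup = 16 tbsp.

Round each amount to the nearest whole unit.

Scaling factor: 10/8 = 5/4 = 1.25.
shredded cheddar: (1 cup + 2 tbsp = 1.125 cup) × 5/4 × 113 g/cup ≈ 159 g
quinoa: 120 g × 5/4 ÷ 28.35 g/oz ≈ 5 oz
diced carrots: 3 cup × 5/4 × 128 g/cup = 480 g
vegetable oil: 1 L × 5/4 × 1000 mL/L = 1250 mL

shredded cheddar: 159 g; quinoa: 5 oz; diced carrots: 480 g; vegetable oil: 1250 mL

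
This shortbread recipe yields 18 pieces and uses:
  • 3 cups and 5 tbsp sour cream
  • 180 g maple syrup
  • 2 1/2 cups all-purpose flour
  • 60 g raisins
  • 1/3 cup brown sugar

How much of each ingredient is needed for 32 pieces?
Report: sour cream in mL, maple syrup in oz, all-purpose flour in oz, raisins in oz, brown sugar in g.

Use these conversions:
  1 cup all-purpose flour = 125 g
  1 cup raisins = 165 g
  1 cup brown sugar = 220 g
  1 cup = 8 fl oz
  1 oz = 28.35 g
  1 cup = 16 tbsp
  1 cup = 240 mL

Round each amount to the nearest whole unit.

sour cream: 1413 mL; maple syrup: 11 oz; all-purpose flour: 20 oz; raisins: 4 oz; brown sugar: 130 g

Scaling factor: 32/18 = 16/9.
sour cream: (3 cup + 5 tbsp = 3.3125 cup) × 16/9 × 240 mL/cup ≈ 1413 mL
maple syrup: 180 g × 16/9 ÷ 28.35 g/oz ≈ 11 oz
all-purpose flour: 2.5 cup × 16/9 × 125 g/cup ÷ 28.35 g/oz ≈ 20 oz
raisins: 60 g × 16/9 ÷ 28.35 g/oz ≈ 4 oz
brown sugar: 1/3 cup × 16/9 × 220 g/cup ≈ 130 g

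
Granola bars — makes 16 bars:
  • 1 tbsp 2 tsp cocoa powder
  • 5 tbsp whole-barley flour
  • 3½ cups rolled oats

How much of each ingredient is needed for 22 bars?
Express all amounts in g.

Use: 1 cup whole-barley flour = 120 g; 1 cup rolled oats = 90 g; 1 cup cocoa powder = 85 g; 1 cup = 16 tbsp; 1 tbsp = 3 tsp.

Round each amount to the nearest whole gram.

cocoa powder: 12 g; whole-barley flour: 52 g; rolled oats: 433 g

Scaling factor: 22/16 = 11/8 = 1.375.
cocoa powder: (1 tbsp + 2 tsp = 5/3 tbsp) × 11/8 ÷ 16 tbsp/cup × 85 g/cup ≈ 12 g
whole-barley flour: 5 tbsp × 11/8 ÷ 16 tbsp/cup × 120 g/cup ≈ 52 g
rolled oats: 3.5 cup × 11/8 × 90 g/cup ≈ 433 g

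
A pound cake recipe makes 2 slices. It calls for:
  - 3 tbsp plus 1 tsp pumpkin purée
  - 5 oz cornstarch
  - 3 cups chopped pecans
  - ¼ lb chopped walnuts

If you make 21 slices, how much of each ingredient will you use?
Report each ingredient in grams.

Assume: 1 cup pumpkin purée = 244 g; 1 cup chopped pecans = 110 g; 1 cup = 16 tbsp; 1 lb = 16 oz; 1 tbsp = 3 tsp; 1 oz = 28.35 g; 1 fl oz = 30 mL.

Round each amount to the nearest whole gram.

pumpkin purée: 534 g; cornstarch: 1488 g; chopped pecans: 3465 g; chopped walnuts: 1191 g

Scaling factor: 21/2 = 10.5.
pumpkin purée: (3 tbsp + 1 tsp = 10/3 tbsp) × 21/2 ÷ 16 tbsp/cup × 244 g/cup ≈ 534 g
cornstarch: 5 oz × 21/2 × 28.35 g/oz ≈ 1488 g
chopped pecans: 3 cup × 21/2 × 110 g/cup = 3465 g
chopped walnuts: 0.25 lb × 21/2 × 16 oz/lb × 28.35 g/oz ≈ 1191 g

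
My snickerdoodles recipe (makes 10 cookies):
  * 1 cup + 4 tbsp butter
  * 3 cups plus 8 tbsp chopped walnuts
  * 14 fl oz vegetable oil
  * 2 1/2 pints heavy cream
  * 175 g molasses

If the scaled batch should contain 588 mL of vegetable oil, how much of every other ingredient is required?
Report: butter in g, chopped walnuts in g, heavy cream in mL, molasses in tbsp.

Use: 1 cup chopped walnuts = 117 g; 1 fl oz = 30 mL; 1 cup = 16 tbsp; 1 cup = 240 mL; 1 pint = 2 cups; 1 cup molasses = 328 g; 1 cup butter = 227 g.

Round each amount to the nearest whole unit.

The original recipe has 420 mL of vegetable oil, so the scaling factor is 588 ÷ 420 = 7/5 = 1.4.
butter: (1 cup + 4 tbsp = 1.25 cup) × 7/5 × 227 g/cup ≈ 397 g
chopped walnuts: (3 cup + 8 tbsp = 3.5 cup) × 7/5 × 117 g/cup ≈ 573 g
heavy cream: 2.5 pint × 7/5 × 2 cup/pint × 240 mL/cup = 1680 mL
molasses: 175 g × 7/5 ÷ 328 g/cup × 16 tbsp/cup ≈ 12 tbsp

butter: 397 g; chopped walnuts: 573 g; heavy cream: 1680 mL; molasses: 12 tbsp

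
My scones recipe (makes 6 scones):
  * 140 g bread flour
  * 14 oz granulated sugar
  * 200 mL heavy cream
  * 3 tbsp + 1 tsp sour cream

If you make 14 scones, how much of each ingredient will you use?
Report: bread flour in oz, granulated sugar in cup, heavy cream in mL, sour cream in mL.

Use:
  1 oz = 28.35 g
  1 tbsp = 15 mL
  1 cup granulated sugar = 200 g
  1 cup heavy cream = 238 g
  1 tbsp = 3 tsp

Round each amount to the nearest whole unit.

bread flour: 12 oz; granulated sugar: 5 cup; heavy cream: 467 mL; sour cream: 117 mL

Scaling factor: 14/6 = 7/3.
bread flour: 140 g × 7/3 ÷ 28.35 g/oz ≈ 12 oz
granulated sugar: 14 oz × 7/3 × 28.35 g/oz ÷ 200 g/cup ≈ 5 cup
heavy cream: 200 mL × 7/3 ≈ 467 mL
sour cream: (3 tbsp + 1 tsp = 10/3 tbsp) × 7/3 × 15 mL/tbsp ≈ 117 mL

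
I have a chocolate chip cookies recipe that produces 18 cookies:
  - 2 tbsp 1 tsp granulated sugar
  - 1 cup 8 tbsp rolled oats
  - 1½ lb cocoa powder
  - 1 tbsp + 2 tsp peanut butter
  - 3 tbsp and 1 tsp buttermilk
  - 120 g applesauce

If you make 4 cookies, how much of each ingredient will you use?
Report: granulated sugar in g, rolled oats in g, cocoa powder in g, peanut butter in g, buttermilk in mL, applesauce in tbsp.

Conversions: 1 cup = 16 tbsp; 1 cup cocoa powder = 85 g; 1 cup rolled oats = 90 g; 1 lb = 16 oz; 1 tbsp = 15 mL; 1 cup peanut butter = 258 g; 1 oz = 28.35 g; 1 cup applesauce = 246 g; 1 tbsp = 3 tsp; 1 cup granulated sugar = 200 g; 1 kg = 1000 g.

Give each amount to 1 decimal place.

granulated sugar: 6.5 g; rolled oats: 30.0 g; cocoa powder: 151.2 g; peanut butter: 6.0 g; buttermilk: 11.1 mL; applesauce: 1.7 tbsp

Scaling factor: 4/18 = 2/9.
granulated sugar: (2 tbsp + 1 tsp = 7/3 tbsp) × 2/9 ÷ 16 tbsp/cup × 200 g/cup ≈ 6.5 g
rolled oats: (1 cup + 8 tbsp = 1.5 cup) × 2/9 × 90 g/cup = 30.0 g
cocoa powder: 1.5 lb × 2/9 × 16 oz/lb × 28.35 g/oz = 151.2 g
peanut butter: (1 tbsp + 2 tsp = 5/3 tbsp) × 2/9 ÷ 16 tbsp/cup × 258 g/cup ≈ 6.0 g
buttermilk: (3 tbsp + 1 tsp = 10/3 tbsp) × 2/9 × 15 mL/tbsp ≈ 11.1 mL
applesauce: 120 g × 2/9 ÷ 246 g/cup × 16 tbsp/cup ≈ 1.7 tbsp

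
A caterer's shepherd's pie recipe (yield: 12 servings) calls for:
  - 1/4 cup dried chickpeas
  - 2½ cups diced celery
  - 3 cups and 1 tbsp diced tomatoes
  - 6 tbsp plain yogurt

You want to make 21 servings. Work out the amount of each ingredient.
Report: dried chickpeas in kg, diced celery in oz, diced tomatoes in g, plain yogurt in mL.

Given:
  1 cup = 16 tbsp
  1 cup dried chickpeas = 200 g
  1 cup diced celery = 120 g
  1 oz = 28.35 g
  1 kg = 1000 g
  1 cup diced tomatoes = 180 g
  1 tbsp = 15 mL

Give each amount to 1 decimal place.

dried chickpeas: 0.1 kg; diced celery: 18.5 oz; diced tomatoes: 964.7 g; plain yogurt: 157.5 mL

Scaling factor: 21/12 = 7/4 = 1.75.
dried chickpeas: 0.25 cup × 7/4 × 200 g/cup ÷ 1000 g/kg ≈ 0.1 kg
diced celery: 2.5 cup × 7/4 × 120 g/cup ÷ 28.35 g/oz ≈ 18.5 oz
diced tomatoes: (3 cup + 1 tbsp = 3.0625 cup) × 7/4 × 180 g/cup ≈ 964.7 g
plain yogurt: 6 tbsp × 7/4 × 15 mL/tbsp = 157.5 mL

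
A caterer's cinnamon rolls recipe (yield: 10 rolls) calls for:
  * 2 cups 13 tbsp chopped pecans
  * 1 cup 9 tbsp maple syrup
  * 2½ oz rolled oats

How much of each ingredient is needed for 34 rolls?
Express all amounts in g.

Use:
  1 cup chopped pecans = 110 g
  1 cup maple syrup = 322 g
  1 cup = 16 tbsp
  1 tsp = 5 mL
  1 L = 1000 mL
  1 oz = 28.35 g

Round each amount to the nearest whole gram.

Scaling factor: 34/10 = 17/5 = 3.4.
chopped pecans: (2 cup + 13 tbsp = 2.8125 cup) × 17/5 × 110 g/cup ≈ 1052 g
maple syrup: (1 cup + 9 tbsp = 1.5625 cup) × 17/5 × 322 g/cup ≈ 1711 g
rolled oats: 2.5 oz × 17/5 × 28.35 g/oz ≈ 241 g

chopped pecans: 1052 g; maple syrup: 1711 g; rolled oats: 241 g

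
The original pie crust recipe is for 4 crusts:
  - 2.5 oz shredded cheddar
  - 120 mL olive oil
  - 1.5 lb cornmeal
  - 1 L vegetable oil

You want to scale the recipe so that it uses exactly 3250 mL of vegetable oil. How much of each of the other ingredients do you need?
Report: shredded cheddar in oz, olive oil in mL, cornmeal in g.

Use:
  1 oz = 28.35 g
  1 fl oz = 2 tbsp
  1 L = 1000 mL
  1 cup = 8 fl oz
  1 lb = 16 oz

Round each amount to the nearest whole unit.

The original recipe has 1000 mL of vegetable oil, so the scaling factor is 3250 ÷ 1000 = 13/4 = 3.25.
shredded cheddar: 2.5 oz × 13/4 ≈ 8 oz
olive oil: 120 mL × 13/4 = 390 mL
cornmeal: 1.5 lb × 13/4 × 16 oz/lb × 28.35 g/oz ≈ 2211 g

shredded cheddar: 8 oz; olive oil: 390 mL; cornmeal: 2211 g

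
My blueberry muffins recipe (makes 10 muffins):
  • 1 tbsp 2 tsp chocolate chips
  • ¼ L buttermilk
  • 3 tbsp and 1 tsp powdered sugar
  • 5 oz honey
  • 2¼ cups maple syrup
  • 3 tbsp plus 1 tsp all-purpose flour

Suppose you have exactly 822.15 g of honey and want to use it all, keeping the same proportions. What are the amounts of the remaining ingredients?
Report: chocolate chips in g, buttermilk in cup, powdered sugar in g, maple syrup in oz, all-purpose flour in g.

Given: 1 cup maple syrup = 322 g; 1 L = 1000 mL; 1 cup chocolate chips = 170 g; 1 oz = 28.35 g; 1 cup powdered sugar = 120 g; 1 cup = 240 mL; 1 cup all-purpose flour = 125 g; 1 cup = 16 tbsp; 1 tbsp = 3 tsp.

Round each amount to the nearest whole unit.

The original recipe has 141.75 g of honey, so the scaling factor is 822.15 ÷ 141.75 = 29/5 = 5.8.
chocolate chips: (1 tbsp + 2 tsp = 5/3 tbsp) × 29/5 ÷ 16 tbsp/cup × 170 g/cup ≈ 103 g
buttermilk: 0.25 L × 29/5 × 1000 mL/L ÷ 240 mL/cup ≈ 6 cup
powdered sugar: (3 tbsp + 1 tsp = 10/3 tbsp) × 29/5 ÷ 16 tbsp/cup × 120 g/cup = 145 g
maple syrup: 2.25 cup × 29/5 × 322 g/cup ÷ 28.35 g/oz ≈ 148 oz
all-purpose flour: (3 tbsp + 1 tsp = 10/3 tbsp) × 29/5 ÷ 16 tbsp/cup × 125 g/cup ≈ 151 g

chocolate chips: 103 g; buttermilk: 6 cup; powdered sugar: 145 g; maple syrup: 148 oz; all-purpose flour: 151 g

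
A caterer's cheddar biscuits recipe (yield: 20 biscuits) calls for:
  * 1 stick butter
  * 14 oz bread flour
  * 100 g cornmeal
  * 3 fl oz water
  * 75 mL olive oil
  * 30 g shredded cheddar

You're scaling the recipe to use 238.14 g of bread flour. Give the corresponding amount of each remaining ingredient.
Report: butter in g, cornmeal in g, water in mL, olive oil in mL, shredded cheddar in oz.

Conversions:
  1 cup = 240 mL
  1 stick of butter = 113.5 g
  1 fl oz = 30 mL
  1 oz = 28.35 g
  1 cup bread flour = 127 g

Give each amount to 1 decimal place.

butter: 68.1 g; cornmeal: 60.0 g; water: 54.0 mL; olive oil: 45.0 mL; shredded cheddar: 0.6 oz

The original recipe has 396.9 g of bread flour, so the scaling factor is 238.14 ÷ 396.9 = 3/5 = 0.6.
butter: 1 stick × 3/5 × 113.5 g/stick = 68.1 g
cornmeal: 100 g × 3/5 = 60.0 g
water: 3 fl oz × 3/5 × 30 mL/fl oz = 54.0 mL
olive oil: 75 mL × 3/5 = 45.0 mL
shredded cheddar: 30 g × 3/5 ÷ 28.35 g/oz ≈ 0.6 oz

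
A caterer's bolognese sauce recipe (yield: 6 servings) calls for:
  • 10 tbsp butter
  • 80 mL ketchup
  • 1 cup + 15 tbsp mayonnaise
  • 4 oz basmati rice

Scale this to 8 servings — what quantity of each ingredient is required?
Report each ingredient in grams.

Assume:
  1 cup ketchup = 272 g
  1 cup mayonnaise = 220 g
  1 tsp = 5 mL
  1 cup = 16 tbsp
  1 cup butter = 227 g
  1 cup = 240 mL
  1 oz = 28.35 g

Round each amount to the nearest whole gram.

Scaling factor: 8/6 = 4/3.
butter: 10 tbsp × 4/3 ÷ 16 tbsp/cup × 227 g/cup ≈ 189 g
ketchup: 80 mL × 4/3 ÷ 240 mL/cup × 272 g/cup ≈ 121 g
mayonnaise: (1 cup + 15 tbsp = 1.9375 cup) × 4/3 × 220 g/cup ≈ 568 g
basmati rice: 4 oz × 4/3 × 28.35 g/oz ≈ 151 g

butter: 189 g; ketchup: 121 g; mayonnaise: 568 g; basmati rice: 151 g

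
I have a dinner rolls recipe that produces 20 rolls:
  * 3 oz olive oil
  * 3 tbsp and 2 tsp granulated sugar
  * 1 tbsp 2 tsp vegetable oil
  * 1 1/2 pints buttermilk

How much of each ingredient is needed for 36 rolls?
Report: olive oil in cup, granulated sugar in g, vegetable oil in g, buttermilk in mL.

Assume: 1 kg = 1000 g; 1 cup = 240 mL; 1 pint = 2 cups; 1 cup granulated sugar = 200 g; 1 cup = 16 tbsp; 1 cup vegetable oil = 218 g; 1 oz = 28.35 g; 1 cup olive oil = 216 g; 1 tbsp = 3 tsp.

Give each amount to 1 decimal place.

Scaling factor: 36/20 = 9/5 = 1.8.
olive oil: 3 oz × 9/5 × 28.35 g/oz ÷ 216 g/cup ≈ 0.7 cup
granulated sugar: (3 tbsp + 2 tsp = 11/3 tbsp) × 9/5 ÷ 16 tbsp/cup × 200 g/cup = 82.5 g
vegetable oil: (1 tbsp + 2 tsp = 5/3 tbsp) × 9/5 ÷ 16 tbsp/cup × 218 g/cup ≈ 40.9 g
buttermilk: 1.5 pint × 9/5 × 2 cup/pint × 240 mL/cup = 1296.0 mL

olive oil: 0.7 cup; granulated sugar: 82.5 g; vegetable oil: 40.9 g; buttermilk: 1296.0 mL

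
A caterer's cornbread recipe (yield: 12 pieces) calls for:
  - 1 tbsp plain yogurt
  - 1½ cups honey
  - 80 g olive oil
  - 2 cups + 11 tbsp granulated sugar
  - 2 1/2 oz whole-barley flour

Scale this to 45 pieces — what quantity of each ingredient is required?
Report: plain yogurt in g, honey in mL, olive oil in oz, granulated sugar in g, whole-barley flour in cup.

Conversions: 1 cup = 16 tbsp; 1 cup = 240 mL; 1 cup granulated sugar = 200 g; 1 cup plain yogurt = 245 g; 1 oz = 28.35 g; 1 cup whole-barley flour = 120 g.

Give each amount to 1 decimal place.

plain yogurt: 57.4 g; honey: 1350.0 mL; olive oil: 10.6 oz; granulated sugar: 2015.6 g; whole-barley flour: 2.2 cup

Scaling factor: 45/12 = 15/4 = 3.75.
plain yogurt: 1 tbsp × 15/4 ÷ 16 tbsp/cup × 245 g/cup ≈ 57.4 g
honey: 1.5 cup × 15/4 × 240 mL/cup = 1350.0 mL
olive oil: 80 g × 15/4 ÷ 28.35 g/oz ≈ 10.6 oz
granulated sugar: (2 cup + 11 tbsp = 2.6875 cup) × 15/4 × 200 g/cup ≈ 2015.6 g
whole-barley flour: 2.5 oz × 15/4 × 28.35 g/oz ÷ 120 g/cup ≈ 2.2 cup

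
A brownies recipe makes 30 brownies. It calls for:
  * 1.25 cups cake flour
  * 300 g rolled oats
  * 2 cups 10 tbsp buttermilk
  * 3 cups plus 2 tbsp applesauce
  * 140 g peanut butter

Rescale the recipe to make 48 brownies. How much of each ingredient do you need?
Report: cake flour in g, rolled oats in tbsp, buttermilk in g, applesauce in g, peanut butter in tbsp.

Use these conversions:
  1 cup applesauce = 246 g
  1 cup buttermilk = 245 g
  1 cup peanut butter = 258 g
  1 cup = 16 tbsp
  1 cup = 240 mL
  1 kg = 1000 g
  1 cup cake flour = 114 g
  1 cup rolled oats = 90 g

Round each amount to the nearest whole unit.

Scaling factor: 48/30 = 8/5 = 1.6.
cake flour: 1.25 cup × 8/5 × 114 g/cup = 228 g
rolled oats: 300 g × 8/5 ÷ 90 g/cup × 16 tbsp/cup ≈ 85 tbsp
buttermilk: (2 cup + 10 tbsp = 2.625 cup) × 8/5 × 245 g/cup = 1029 g
applesauce: (3 cup + 2 tbsp = 3.125 cup) × 8/5 × 246 g/cup = 1230 g
peanut butter: 140 g × 8/5 ÷ 258 g/cup × 16 tbsp/cup ≈ 14 tbsp

cake flour: 228 g; rolled oats: 85 tbsp; buttermilk: 1029 g; applesauce: 1230 g; peanut butter: 14 tbsp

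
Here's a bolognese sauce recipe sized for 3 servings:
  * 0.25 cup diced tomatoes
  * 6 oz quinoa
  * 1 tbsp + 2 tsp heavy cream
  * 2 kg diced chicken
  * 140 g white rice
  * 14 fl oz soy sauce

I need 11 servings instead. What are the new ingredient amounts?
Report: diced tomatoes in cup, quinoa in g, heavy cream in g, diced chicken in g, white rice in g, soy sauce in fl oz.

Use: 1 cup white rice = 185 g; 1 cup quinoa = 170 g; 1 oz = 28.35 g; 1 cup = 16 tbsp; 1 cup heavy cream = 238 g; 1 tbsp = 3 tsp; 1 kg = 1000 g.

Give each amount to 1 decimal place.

Scaling factor: 11/3.
diced tomatoes: 0.25 cup × 11/3 ≈ 0.9 cup
quinoa: 6 oz × 11/3 × 28.35 g/oz = 623.7 g
heavy cream: (1 tbsp + 2 tsp = 5/3 tbsp) × 11/3 ÷ 16 tbsp/cup × 238 g/cup ≈ 90.9 g
diced chicken: 2 kg × 11/3 × 1000 g/kg ≈ 7333.3 g
white rice: 140 g × 11/3 ≈ 513.3 g
soy sauce: 14 fl oz × 11/3 ≈ 51.3 fl oz

diced tomatoes: 0.9 cup; quinoa: 623.7 g; heavy cream: 90.9 g; diced chicken: 7333.3 g; white rice: 513.3 g; soy sauce: 51.3 fl oz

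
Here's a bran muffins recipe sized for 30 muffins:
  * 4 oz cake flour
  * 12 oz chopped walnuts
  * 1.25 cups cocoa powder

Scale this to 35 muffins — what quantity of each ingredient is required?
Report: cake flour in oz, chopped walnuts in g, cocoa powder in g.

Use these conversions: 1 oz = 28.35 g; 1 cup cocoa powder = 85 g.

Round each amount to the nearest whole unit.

Scaling factor: 35/30 = 7/6.
cake flour: 4 oz × 7/6 ≈ 5 oz
chopped walnuts: 12 oz × 7/6 × 28.35 g/oz ≈ 397 g
cocoa powder: 1.25 cup × 7/6 × 85 g/cup ≈ 124 g

cake flour: 5 oz; chopped walnuts: 397 g; cocoa powder: 124 g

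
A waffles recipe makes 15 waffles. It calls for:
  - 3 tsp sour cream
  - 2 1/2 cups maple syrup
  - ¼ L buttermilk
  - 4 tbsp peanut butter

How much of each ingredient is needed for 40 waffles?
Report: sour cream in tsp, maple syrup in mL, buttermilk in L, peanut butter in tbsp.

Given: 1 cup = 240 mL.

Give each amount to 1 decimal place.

sour cream: 8.0 tsp; maple syrup: 1600.0 mL; buttermilk: 0.7 L; peanut butter: 10.7 tbsp

Scaling factor: 40/15 = 8/3.
sour cream: 3 tsp × 8/3 = 8.0 tsp
maple syrup: 2.5 cup × 8/3 × 240 mL/cup = 1600.0 mL
buttermilk: 0.25 L × 8/3 ≈ 0.7 L
peanut butter: 4 tbsp × 8/3 ≈ 10.7 tbsp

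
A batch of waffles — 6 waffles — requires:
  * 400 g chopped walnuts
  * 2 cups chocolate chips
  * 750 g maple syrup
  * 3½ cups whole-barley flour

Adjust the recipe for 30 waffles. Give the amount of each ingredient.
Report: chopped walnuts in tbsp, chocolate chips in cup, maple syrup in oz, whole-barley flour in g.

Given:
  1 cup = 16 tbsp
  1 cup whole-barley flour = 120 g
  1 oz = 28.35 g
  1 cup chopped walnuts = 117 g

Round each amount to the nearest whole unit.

chopped walnuts: 274 tbsp; chocolate chips: 10 cup; maple syrup: 132 oz; whole-barley flour: 2100 g

Scaling factor: 30/6 = 5.
chopped walnuts: 400 g × 5 ÷ 117 g/cup × 16 tbsp/cup ≈ 274 tbsp
chocolate chips: 2 cup × 5 = 10 cup
maple syrup: 750 g × 5 ÷ 28.35 g/oz ≈ 132 oz
whole-barley flour: 3.5 cup × 5 × 120 g/cup = 2100 g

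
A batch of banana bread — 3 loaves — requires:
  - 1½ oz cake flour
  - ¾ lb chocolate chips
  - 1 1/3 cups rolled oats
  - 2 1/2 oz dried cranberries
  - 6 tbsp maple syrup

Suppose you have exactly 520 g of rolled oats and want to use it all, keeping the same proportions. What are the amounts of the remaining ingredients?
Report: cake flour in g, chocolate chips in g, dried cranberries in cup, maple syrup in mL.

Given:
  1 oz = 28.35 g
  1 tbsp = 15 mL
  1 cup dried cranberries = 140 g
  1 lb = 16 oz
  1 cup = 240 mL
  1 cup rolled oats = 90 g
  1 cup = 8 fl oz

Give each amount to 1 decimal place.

cake flour: 184.3 g; chocolate chips: 1474.2 g; dried cranberries: 2.2 cup; maple syrup: 390.0 mL

The original recipe has 120 g of rolled oats, so the scaling factor is 520 ÷ 120 = 13/3.
cake flour: 1.5 oz × 13/3 × 28.35 g/oz ≈ 184.3 g
chocolate chips: 0.75 lb × 13/3 × 16 oz/lb × 28.35 g/oz = 1474.2 g
dried cranberries: 2.5 oz × 13/3 × 28.35 g/oz ÷ 140 g/cup ≈ 2.2 cup
maple syrup: 6 tbsp × 13/3 × 15 mL/tbsp = 390.0 mL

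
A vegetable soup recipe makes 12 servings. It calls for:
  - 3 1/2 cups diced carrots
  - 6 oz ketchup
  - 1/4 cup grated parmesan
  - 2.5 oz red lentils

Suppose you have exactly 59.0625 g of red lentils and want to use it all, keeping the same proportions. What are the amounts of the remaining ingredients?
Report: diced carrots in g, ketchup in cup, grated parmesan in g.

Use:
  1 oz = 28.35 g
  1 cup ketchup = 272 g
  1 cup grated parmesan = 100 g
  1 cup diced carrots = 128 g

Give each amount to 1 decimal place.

diced carrots: 373.3 g; ketchup: 0.5 cup; grated parmesan: 20.8 g

The original recipe has 70.875 g of red lentils, so the scaling factor is 59.0625 ÷ 70.875 = 5/6.
diced carrots: 3.5 cup × 5/6 × 128 g/cup ≈ 373.3 g
ketchup: 6 oz × 5/6 × 28.35 g/oz ÷ 272 g/cup ≈ 0.5 cup
grated parmesan: 0.25 cup × 5/6 × 100 g/cup ≈ 20.8 g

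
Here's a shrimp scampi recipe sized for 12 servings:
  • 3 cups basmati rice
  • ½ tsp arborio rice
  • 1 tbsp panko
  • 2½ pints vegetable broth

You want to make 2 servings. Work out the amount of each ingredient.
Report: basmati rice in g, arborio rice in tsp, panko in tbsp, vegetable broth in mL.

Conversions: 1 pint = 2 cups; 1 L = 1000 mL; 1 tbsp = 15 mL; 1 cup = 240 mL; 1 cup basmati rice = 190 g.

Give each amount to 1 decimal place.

basmati rice: 95.0 g; arborio rice: 0.1 tsp; panko: 0.2 tbsp; vegetable broth: 200.0 mL

Scaling factor: 2/12 = 1/6.
basmati rice: 3 cup × 1/6 × 190 g/cup = 95.0 g
arborio rice: 0.5 tsp × 1/6 ≈ 0.1 tsp
panko: 1 tbsp × 1/6 ≈ 0.2 tbsp
vegetable broth: 2.5 pint × 1/6 × 2 cup/pint × 240 mL/cup = 200.0 mL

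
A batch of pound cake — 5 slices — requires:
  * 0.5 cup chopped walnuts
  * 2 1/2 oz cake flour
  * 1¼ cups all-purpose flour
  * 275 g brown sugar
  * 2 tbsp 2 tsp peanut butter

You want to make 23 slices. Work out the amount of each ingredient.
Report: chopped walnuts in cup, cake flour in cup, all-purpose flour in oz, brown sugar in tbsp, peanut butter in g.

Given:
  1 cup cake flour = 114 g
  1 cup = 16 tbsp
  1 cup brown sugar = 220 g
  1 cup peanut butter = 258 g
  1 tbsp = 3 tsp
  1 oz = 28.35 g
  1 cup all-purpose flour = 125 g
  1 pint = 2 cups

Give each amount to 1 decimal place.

chopped walnuts: 2.3 cup; cake flour: 2.9 cup; all-purpose flour: 25.4 oz; brown sugar: 92.0 tbsp; peanut butter: 197.8 g

Scaling factor: 23/5 = 4.6.
chopped walnuts: 0.5 cup × 23/5 = 2.3 cup
cake flour: 2.5 oz × 23/5 × 28.35 g/oz ÷ 114 g/cup ≈ 2.9 cup
all-purpose flour: 1.25 cup × 23/5 × 125 g/cup ÷ 28.35 g/oz ≈ 25.4 oz
brown sugar: 275 g × 23/5 ÷ 220 g/cup × 16 tbsp/cup = 92.0 tbsp
peanut butter: (2 tbsp + 2 tsp = 8/3 tbsp) × 23/5 ÷ 16 tbsp/cup × 258 g/cup = 197.8 g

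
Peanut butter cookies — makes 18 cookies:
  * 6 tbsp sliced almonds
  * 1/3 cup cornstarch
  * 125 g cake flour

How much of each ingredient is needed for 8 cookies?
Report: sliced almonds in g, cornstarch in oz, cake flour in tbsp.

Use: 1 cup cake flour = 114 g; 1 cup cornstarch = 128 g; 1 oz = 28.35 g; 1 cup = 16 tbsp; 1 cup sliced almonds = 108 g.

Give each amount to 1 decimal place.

sliced almonds: 18.0 g; cornstarch: 0.7 oz; cake flour: 7.8 tbsp

Scaling factor: 8/18 = 4/9.
sliced almonds: 6 tbsp × 4/9 ÷ 16 tbsp/cup × 108 g/cup = 18.0 g
cornstarch: 1/3 cup × 4/9 × 128 g/cup ÷ 28.35 g/oz ≈ 0.7 oz
cake flour: 125 g × 4/9 ÷ 114 g/cup × 16 tbsp/cup ≈ 7.8 tbsp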